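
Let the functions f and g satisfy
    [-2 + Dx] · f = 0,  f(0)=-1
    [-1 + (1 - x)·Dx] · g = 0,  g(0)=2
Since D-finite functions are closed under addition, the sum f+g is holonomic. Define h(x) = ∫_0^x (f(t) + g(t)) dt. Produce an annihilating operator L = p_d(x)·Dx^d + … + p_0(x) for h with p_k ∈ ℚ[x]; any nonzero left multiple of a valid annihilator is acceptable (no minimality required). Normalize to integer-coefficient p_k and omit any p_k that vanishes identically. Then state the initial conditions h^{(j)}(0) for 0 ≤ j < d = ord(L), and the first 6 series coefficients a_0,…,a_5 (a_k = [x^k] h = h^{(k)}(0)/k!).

f: a_k = -1, -2, -2, -4/3, -2/3, -4/15, …
g: a_k = 2, 2, 2, 2, 2, 2, …
Sum ⇒ L₀ = lclm(L_f,L_g) in ℚ(x)⟨Dx⟩.
h=∫₀ˣh₀: take L = L₀·Dx.
L = 4·x·Dx + (2 - 8·x + 4·x^2)·Dx^2 + (-1 + 3·x - 2·x^2)·Dx^3  (order 3).
h: a_k = 0, 1, 0, 0, 1/6, 4/15, …
ICs: h(0) = 0, h′(0) = 1, h′′(0) = 0.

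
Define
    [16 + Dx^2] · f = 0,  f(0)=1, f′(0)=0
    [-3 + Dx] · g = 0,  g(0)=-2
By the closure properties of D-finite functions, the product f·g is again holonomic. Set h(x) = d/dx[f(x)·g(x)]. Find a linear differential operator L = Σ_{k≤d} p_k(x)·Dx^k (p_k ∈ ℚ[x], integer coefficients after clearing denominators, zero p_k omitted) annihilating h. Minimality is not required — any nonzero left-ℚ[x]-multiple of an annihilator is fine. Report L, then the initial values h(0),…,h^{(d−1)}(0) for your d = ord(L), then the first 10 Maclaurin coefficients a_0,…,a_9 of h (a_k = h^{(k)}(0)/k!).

f: a_k = 1, 0, -8, 0, 32/3, 0, -256/45, 0, 512/315, 0, …
g: a_k = -2, -6, -9, -9, -27/4, -81/20, -81/40, -243/280, -729/2240, -243/2240, …
Product ⇒ symmetric product L₀, ord ≤ 2.
h₀' ⇒ L via d/dx closure of L₀.
L = 25 - 6·Dx + Dx^2  (order 2).
h: a_k = -6, 14, 117, 527/3, 79/4, -11753/60, -25481/120, -164833/2520, 102453/2240, 1379041/25920, …
ICs: h(0) = -6, h′(0) = 14.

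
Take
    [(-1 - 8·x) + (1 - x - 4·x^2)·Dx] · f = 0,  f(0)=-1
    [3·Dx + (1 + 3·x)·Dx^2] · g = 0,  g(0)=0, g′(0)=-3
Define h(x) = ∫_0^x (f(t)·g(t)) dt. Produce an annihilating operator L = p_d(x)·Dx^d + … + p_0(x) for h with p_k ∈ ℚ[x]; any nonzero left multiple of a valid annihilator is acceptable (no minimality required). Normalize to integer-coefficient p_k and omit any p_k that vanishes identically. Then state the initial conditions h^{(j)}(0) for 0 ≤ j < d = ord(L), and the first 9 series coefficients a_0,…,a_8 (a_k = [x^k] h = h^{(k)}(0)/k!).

f: a_k = -1, -1, -5, -9, -29, -65, -181, -441, -1165, …
g: a_k = 0, -3, 9/2, -9, 81/4, -243/5, 243/2, -2187/7, 6561/8, …
Sym-product of L_f,L_g gives L₀ (≤ ord 2).
h=∫h₀ ⇒ L = L₀·Dx.
L = (11 + 48·x)·Dx + (-1 + 25·x + 60·x^2)·Dx^2 + (-1 - 2·x + 7·x^2 + 12·x^3)·Dx^3  (order 3).
h: a_k = 0, 0, 3/2, -1/2, 39/8, -27/20, 799/40, -573/140, 21369/224, …
ICs: h(0) = 0, h′(0) = 0, h′′(0) = 3.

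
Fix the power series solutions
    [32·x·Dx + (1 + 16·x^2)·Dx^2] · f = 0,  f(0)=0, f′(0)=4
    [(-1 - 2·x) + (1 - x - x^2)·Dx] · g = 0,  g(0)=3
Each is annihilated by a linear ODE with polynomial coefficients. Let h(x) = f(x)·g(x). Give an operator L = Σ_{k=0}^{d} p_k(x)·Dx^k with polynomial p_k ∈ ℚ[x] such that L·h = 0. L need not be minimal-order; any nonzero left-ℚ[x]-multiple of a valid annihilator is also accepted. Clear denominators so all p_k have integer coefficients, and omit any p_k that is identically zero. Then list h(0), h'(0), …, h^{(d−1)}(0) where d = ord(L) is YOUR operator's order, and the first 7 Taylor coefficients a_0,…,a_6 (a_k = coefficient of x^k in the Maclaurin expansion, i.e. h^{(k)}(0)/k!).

L = (2 + 32·x + 96·x^2) + (2 - 28·x + 64·x^2 + 96·x^3)·Dx + (-1 + x - 15·x^2 + 16·x^3 + 16·x^4)·Dx^2  (order 2).
h: a_k = 0, 12, 12, -40, -28, 2732/5, 2592/5, …
ICs: h(0) = 0, h′(0) = 12.

f: a_k = 0, 4, 0, -64/3, 0, 1024/5, 0, …
g: a_k = 3, 3, 6, 9, 15, 24, 39, …
L₀ := L_f ⊗_s L_g (sym. prod.), ord ≤ 2.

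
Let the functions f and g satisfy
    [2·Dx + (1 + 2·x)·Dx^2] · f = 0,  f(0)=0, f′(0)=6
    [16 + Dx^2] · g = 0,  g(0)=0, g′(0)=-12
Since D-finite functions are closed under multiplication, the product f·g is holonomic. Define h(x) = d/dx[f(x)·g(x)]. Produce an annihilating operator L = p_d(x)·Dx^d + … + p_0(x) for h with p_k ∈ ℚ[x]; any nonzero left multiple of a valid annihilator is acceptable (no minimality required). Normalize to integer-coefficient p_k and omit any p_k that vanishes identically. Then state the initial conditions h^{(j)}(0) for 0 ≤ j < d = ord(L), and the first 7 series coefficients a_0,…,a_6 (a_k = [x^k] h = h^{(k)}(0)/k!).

L = (-896 + 28672·x + 282624·x^2 + 1032192·x^3 + 1826816·x^4 + 1572864·x^5 + 524288·x^6) + (576 + 12416·x + 66560·x^2 + 153600·x^3 + 163840·x^4 + 65536·x^5)·Dx + (280 + 6592·x + 44480·x^2 + 141312·x^3 + 234496·x^4 + 196608·x^5 + 65536·x^6)·Dx^2 + (36 + 776·x + 4160·x^2 + 9600·x^3 + 10240·x^4 + 4096·x^5)·Dx^3 + (21 + 300·x + 1676·x^2 + 4800·x^3 + 7520·x^4 + 6144·x^5 + 2048·x^6)·Dx^4  (order 4).
h: a_k = 0, -144, 216, 384, -240, -768, 5376/5, …
ICs: h(0) = 0, h′(0) = -144, h′′(0) = 432, h′′′(0) = 2304.

f: a_k = 0, 6, -6, 8, -12, 96/5, -32, …
g: a_k = 0, -12, 0, 32, 0, -128/5, 0, …
Sym-product of L_f,L_g gives L₀ (≤ ord 4).
h₀' ⇒ L via d/dx closure of L₀.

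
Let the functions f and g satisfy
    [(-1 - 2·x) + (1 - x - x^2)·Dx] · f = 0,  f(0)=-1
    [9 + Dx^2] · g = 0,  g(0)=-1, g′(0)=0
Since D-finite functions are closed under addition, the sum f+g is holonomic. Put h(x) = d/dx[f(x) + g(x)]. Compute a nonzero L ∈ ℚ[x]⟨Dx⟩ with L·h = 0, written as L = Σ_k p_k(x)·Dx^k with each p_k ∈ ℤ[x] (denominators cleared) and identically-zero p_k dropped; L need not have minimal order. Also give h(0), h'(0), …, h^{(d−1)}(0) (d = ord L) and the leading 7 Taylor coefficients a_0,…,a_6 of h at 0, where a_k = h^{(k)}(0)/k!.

L = (468 + 1026·x + 1170·x^2 + 450·x^3 + 630·x^4 + 486·x^5 + 162·x^6) + (-81 - 63·x + 252·x^2 + 45·x^3 - 90·x^4 + 153·x^5 + 189·x^6 + 54·x^7)·Dx + (52 + 114·x + 130·x^2 + 50·x^3 + 70·x^4 + 54·x^5 + 18·x^6)·Dx^2 + (-9 - 7·x + 28·x^2 + 5·x^3 - 10·x^4 + 17·x^5 + 21·x^6 + 6·x^7)·Dx^3  (order 3).
h: a_k = -1, 5, -9, -67/2, -40, -2877/40, -147, …
ICs: h(0) = -1, h′(0) = 5, h′′(0) = -18.

f: a_k = -1, -1, -2, -3, -5, -8, -13, …
g: a_k = -1, 0, 9/2, 0, -27/8, 0, 81/80, …
h₀=f+g: left-lcm gives L₀, ord ≤ 3.
h₀' ⇒ L via d/dx closure of L₀.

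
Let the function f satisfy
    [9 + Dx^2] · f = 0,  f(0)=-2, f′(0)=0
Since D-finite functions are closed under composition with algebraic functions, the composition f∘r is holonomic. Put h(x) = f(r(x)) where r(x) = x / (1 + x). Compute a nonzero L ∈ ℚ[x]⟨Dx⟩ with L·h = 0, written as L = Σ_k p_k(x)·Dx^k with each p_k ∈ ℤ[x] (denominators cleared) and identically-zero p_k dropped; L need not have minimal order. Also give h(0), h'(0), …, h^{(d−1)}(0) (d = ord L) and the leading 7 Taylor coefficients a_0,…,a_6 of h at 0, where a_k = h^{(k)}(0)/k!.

f: a_k = -2, 0, 9, 0, -27/4, 0, 81/40, …
h₀=f(r): pull back L_f along r ⇒ L₀.
L = 9 + (2 + 6·x + 6·x^2 + 2·x^3)·Dx + (1 + 4·x + 6·x^2 + 4·x^3 + x^4)·Dx^2  (order 2).
h: a_k = -2, 0, 9, -18, 81/4, -9, -819/40, …
ICs: h(0) = -2, h′(0) = 0.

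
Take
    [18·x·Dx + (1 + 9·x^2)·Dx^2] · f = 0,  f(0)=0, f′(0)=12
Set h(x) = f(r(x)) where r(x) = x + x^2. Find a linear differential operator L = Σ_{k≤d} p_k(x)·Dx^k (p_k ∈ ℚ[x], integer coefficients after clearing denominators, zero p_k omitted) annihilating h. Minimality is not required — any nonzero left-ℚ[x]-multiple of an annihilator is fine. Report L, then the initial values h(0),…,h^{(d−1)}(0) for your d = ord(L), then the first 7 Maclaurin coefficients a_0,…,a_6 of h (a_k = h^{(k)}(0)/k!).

L = (-2 + 18·x + 72·x^2 + 108·x^3 + 54·x^4)·Dx + (1 + 2·x + 9·x^2 + 36·x^3 + 45·x^4 + 18·x^5)·Dx^2  (order 2).
h: a_k = 0, 12, 12, -36, -108, 432/5, 936, …
ICs: h(0) = 0, h′(0) = 12.

f: a_k = 0, 12, 0, -36, 0, 972/5, 0, …
f∘r: x↦r, Dx↦Dx/r' in L_f ⇒ L₀.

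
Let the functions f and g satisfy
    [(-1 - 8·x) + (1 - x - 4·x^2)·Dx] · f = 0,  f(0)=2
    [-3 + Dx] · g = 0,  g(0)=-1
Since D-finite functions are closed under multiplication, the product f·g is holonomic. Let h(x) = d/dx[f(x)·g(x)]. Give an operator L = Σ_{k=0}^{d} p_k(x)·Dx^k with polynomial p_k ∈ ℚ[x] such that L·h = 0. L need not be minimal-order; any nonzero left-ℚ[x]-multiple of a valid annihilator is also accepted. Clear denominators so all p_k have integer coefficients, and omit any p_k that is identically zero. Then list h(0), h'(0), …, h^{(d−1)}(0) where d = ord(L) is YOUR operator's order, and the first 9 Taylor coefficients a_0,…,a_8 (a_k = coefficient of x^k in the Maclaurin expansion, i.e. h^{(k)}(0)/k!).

L = (25 + 48·x - 39·x^2 - 120·x^3 + 144·x^4) + (-4 - x + 33·x^2 + 8·x^3 - 48·x^4)·Dx  (order 1).
h: a_k = -8, -50, -198, -691, -2204, -136059/20, -81141/4, -16651081/280, -95886999/560, …
ICs: h(0) = -8.

f: a_k = 2, 2, 10, 18, 58, 130, 362, 882, 2330, …
g: a_k = -1, -3, -9/2, -9/2, -27/8, -81/40, -81/80, -243/560, -729/4480, …
f·g: L₀ = L_f ⊗_s L_g, ord ≤ 1·1.
Derive L from L₀ (diff closure).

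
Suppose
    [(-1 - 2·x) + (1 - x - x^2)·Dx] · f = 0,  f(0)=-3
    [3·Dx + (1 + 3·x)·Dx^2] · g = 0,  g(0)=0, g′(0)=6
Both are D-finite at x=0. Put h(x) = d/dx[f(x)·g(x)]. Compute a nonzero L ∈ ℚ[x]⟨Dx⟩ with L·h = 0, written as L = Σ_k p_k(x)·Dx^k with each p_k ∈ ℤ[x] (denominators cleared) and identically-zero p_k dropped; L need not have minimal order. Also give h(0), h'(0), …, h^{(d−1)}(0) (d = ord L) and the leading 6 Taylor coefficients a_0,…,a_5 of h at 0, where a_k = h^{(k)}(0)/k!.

f: a_k = -3, -3, -6, -9, -15, -24, …
g: a_k = 0, 6, -9, 18, -81/2, 486/5, …
h₀=f·g: eliminate ⇒ L₀, order ≤ 1·2.
Derive L from L₀ (diff closure).
L = (102 + 270·x + 324·x^2) + (-3 + 93·x + 324·x^2 + 252·x^3)·Dx + (-5 - 22·x - 4·x^2 + 63·x^3 + 36·x^4)·Dx^2  (order 2).
h: a_k = -18, 18, -189, 270, -2871/2, 15282/5, …
ICs: h(0) = -18, h′(0) = 18.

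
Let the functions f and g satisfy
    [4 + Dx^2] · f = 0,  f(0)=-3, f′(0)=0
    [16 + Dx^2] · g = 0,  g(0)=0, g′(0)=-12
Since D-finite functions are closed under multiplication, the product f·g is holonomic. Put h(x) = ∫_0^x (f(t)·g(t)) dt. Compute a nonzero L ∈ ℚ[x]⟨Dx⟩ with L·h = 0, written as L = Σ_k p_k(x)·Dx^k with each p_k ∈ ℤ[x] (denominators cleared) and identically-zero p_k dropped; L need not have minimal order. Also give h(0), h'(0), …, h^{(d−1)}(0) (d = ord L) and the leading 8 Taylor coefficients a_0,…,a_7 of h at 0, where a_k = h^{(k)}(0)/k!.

L = 144·Dx + 40·Dx^3 + Dx^5  (order 5).
h: a_k = 0, 0, 18, 0, -42, 0, 244/5, 0, …
ICs: h(0) = 0, h′(0) = 0, h′′(0) = 36, h′′′(0) = 0, h′′′′(0) = -1008.

f: a_k = -3, 0, 6, 0, -2, 0, 4/15, 0, …
g: a_k = 0, -12, 0, 32, 0, -128/5, 0, 1024/105, …
Product ⇒ symmetric product L₀, ord ≤ 4.
∫: right-multiply L₀ by Dx.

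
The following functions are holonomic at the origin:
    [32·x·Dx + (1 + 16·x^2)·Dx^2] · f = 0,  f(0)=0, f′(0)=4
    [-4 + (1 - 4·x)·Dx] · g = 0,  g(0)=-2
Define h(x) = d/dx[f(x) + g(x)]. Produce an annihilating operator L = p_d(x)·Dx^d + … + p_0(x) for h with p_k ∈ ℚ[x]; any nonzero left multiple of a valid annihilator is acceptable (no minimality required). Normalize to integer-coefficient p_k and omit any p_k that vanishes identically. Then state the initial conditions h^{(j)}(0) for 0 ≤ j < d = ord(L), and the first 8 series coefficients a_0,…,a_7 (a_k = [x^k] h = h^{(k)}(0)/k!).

f: a_k = 0, 4, 0, -64/3, 0, 1024/5, 0, -16384/7, …
g: a_k = -2, -8, -32, -128, -512, -2048, -8192, -32768, …
Sum ⇒ L₀ = lclm(L_f,L_g) in ℚ(x)⟨Dx⟩.
h=h₀': d/dx-closure on L₀ ⇒ L.
L = (32 - 512·x - 1536·x^2) + (-16 + 32·x - 256·x^2 - 1536·x^3)·Dx + (1 - 256·x^4)·Dx^2  (order 2).
h: a_k = -4, -64, -448, -2048, -9216, -49152, -245760, -1048576, …
ICs: h(0) = -4, h′(0) = -64.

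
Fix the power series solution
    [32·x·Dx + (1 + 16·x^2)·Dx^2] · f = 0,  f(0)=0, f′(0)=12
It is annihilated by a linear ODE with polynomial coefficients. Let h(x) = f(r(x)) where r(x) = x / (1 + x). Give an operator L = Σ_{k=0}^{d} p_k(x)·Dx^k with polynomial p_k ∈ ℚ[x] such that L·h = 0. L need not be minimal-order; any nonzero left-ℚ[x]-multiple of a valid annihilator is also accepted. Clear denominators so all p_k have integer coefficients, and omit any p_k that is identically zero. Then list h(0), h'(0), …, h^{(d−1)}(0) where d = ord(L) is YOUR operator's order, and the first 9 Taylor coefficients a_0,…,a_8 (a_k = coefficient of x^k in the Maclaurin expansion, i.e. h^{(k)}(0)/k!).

L = (2 + 34·x)·Dx + (1 + 2·x + 17·x^2)·Dx^2  (order 2).
h: a_k = 0, 12, -12, -52, 180, 1212/5, -2444, 8724/7, 28980, …
ICs: h(0) = 0, h′(0) = 12.

f: a_k = 0, 12, 0, -64, 0, 3072/5, 0, -49152/7, 0, …
Change of var in L_f (x↦r) gives L₀.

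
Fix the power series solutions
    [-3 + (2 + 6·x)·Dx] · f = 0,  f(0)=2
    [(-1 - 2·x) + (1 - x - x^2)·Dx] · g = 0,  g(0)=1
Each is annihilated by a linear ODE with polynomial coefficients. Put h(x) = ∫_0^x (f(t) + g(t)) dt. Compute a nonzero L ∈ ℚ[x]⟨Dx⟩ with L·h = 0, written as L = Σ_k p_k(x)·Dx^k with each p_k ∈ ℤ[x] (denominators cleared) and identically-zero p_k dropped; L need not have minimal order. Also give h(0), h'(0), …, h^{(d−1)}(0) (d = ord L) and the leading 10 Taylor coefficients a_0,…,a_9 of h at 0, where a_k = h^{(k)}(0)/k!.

L = (33 + 117·x + 117·x^2 + 90·x^3)·Dx + (-25 - 102·x - 303·x^2 - 378·x^3 - 225·x^4)·Dx^2 + (-2 + 22·x + 90·x^2 - 38·x^3 - 198·x^4 - 90·x^5)·Dx^3  (order 3).
h: a_k = 0, 3, 2, -1/12, 51/32, -17/64, 2725/768, -8653/3584, 93675/8192, -2257613/147456, …
ICs: h(0) = 0, h′(0) = 3, h′′(0) = 4.

f: a_k = 2, 3, -9/4, 27/8, -405/64, 1701/128, -15309/512, 72171/1024, -2814669/16384, 14073345/32768, …
g: a_k = 1, 1, 2, 3, 5, 8, 13, 21, 34, 55, …
L₀ := lclm(L_f,L_g); ord L₀ ≤ 1+1.
h=∫₀ˣh₀: take L = L₀·Dx.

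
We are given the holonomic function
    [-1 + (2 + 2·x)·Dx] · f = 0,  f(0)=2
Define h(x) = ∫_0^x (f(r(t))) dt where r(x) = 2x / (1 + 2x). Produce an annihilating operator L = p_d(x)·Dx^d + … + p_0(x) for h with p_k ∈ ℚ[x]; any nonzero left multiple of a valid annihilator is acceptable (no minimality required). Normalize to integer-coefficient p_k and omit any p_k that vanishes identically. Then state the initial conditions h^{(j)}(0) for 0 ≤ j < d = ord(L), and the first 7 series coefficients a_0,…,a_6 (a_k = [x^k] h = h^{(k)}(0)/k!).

f: a_k = 2, 1, -1/4, 1/8, -5/64, 7/128, -21/512, …
Substitute x→r, Dx→(1/r')Dx; clear ⇒ L₀.
h=∫₀ˣh₀: take L = L₀·Dx.
L = -Dx + (1 + 6·x + 8·x^2)·Dx^2  (order 2).
h: a_k = 0, 2, 1, -5/3, 13/4, -141/20, 133/8, …
ICs: h(0) = 0, h′(0) = 2.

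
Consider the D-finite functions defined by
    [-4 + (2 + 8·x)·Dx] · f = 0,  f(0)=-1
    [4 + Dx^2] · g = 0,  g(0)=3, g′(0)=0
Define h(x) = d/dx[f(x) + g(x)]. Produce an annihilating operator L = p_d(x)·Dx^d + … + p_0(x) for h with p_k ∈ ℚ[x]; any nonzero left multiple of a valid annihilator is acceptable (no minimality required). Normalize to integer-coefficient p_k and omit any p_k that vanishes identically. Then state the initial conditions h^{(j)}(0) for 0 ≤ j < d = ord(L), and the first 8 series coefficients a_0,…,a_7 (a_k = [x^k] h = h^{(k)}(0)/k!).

L = (-32 - 16·x - 32·x^2) + (-4 - 24·x - 48·x^2 - 64·x^3)·Dx + (-8 - 4·x - 8·x^2)·Dx^2 + (-1 - 6·x - 12·x^2 - 16·x^3)·Dx^3  (order 3).
h: a_k = -2, -8, -12, 48, -140, 2512/5, -1848, 720736/105, …
ICs: h(0) = -2, h′(0) = -8, h′′(0) = -24.

f: a_k = -1, -2, 2, -4, 10, -28, 84, -264, …
g: a_k = 3, 0, -6, 0, 2, 0, -4/15, 0, …
L₀ := lclm(L_f,L_g); ord L₀ ≤ 1+2.
h₀' ⇒ L via d/dx closure of L₀.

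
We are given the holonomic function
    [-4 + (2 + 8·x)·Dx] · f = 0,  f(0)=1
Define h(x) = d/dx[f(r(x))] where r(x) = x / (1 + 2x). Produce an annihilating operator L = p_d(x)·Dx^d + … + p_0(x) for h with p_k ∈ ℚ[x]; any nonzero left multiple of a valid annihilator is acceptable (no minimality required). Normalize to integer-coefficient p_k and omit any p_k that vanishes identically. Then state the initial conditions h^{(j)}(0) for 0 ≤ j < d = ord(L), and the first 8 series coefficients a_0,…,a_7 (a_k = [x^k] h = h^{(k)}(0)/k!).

L = (-6 - 24·x) + (-1 - 8·x - 12·x^2)·Dx  (order 1).
h: a_k = 2, -12, 60, -296, 1500, -7848, 42168, -231120, …
ICs: h(0) = 2.

f: a_k = 1, 2, -2, 4, -10, 28, -84, 264, …
Change of var in L_f (x↦r) gives L₀.
h₀' ⇒ L via d/dx closure of L₀.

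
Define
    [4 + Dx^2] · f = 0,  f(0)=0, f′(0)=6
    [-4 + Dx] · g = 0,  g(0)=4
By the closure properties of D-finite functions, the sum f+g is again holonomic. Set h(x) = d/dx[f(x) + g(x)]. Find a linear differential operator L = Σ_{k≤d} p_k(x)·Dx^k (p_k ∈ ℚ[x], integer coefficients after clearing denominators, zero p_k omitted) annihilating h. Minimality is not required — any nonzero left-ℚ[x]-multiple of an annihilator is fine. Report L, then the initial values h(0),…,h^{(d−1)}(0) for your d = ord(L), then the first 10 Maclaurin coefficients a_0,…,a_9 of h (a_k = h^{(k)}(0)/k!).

f: a_k = 0, 6, 0, -4, 0, 4/5, 0, -8/105, 0, 4/945, …
g: a_k = 4, 16, 32, 128/3, 128/3, 512/15, 1024/45, 4096/315, 2048/315, 8192/2835, …
L₀ := lclm(L_f,L_g); ord L₀ ≤ 2+1.
h₀' ⇒ L via d/dx closure of L₀.
L = 16 - 4·Dx + 4·Dx^2 - Dx^3  (order 3).
h: a_k = 22, 64, 116, 512/3, 524/3, 2048/15, 4072/45, 16384/315, 1172/45, 32768/2835, …
ICs: h(0) = 22, h′(0) = 64, h′′(0) = 232.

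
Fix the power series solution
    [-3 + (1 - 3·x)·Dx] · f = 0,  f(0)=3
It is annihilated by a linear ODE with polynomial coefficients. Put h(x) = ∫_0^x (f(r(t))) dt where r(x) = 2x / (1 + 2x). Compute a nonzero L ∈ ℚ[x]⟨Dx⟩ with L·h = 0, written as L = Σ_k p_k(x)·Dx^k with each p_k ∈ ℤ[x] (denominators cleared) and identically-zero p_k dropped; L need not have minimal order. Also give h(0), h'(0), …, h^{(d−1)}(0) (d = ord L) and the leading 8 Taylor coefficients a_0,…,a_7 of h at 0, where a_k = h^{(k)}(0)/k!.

f: a_k = 3, 9, 27, 81, 243, 729, 2187, 6561, …
f∘r: x↦r, Dx↦Dx/r' in L_f ⇒ L₀.
Integrate: L := L₀·Dx.
L = 6·Dx + (-1 + 2·x + 8·x^2)·Dx^2  (order 2).
h: a_k = 0, 3, 9, 24, 72, 1152/5, 768, 18432/7, …
ICs: h(0) = 0, h′(0) = 3.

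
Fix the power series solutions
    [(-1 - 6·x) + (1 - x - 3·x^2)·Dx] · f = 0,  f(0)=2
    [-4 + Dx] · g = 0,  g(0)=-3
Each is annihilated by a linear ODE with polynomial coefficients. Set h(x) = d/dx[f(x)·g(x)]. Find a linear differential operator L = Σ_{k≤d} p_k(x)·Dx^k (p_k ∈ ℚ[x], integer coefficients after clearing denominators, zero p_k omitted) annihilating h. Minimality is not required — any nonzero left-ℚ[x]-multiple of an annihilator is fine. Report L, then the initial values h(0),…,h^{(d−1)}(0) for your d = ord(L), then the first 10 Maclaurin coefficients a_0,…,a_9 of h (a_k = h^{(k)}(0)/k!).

L = (32 + 26·x - 98·x^2 - 48·x^3 + 144·x^4) + (-5 + 3·x + 29·x^2 - 6·x^3 - 36·x^4)·Dx  (order 1).
h: a_k = -30, -192, -750, -2408, -7016, -19460, -784606/15, -2891648/21, -37453978/105, -862521764/945, …
ICs: h(0) = -30.

f: a_k = 2, 2, 8, 14, 38, 80, 194, 434, 1016, 2318, …
g: a_k = -3, -12, -24, -32, -32, -128/5, -256/15, -1024/105, -512/105, -2048/945, …
Product ⇒ symmetric product L₀, ord ≤ 1.
Differentiate: ansatz ord ≤ ord L₀ ⇒ L.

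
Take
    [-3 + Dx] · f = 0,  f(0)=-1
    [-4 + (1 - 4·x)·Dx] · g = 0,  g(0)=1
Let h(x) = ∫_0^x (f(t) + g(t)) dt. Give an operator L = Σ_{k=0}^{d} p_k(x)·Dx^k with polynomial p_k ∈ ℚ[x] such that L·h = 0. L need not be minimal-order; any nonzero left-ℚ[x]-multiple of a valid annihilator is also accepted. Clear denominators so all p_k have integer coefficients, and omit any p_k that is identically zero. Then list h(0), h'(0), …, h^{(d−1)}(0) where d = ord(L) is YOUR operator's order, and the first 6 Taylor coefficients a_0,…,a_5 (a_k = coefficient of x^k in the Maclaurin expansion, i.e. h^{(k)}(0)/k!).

f: a_k = -1, -3, -9/2, -9/2, -27/8, -81/40, …
g: a_k = 1, 4, 16, 64, 256, 1024, …
f+g: L₀ = lclm(L_f,L_g), ord ≤ 1+1.
h=∫h₀ ⇒ L = L₀·Dx.
L = (60 + 144·x)·Dx + (-23 - 72·x + 144·x^2)·Dx^2 + (1 + 8·x - 48·x^2)·Dx^3  (order 3).
h: a_k = 0, 0, 1/2, 23/6, 119/8, 2021/40, …
ICs: h(0) = 0, h′(0) = 0, h′′(0) = 1.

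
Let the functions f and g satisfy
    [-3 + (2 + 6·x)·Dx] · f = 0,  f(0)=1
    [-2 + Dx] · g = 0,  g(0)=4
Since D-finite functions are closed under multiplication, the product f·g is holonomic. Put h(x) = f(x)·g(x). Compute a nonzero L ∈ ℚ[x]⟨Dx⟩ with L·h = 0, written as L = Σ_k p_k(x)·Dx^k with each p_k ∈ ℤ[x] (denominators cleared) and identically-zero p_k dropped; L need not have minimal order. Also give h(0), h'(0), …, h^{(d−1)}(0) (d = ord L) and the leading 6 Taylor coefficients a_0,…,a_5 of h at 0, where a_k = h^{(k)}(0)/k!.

L = (-7 - 12·x) + (2 + 6·x)·Dx  (order 1).
h: a_k = 4, 14, 31/2, 181/12, 241/96, 13279/960, …
ICs: h(0) = 4.

f: a_k = 1, 3/2, -9/8, 27/16, -405/128, 1701/256, …
g: a_k = 4, 8, 8, 16/3, 8/3, 16/15, …
Sym-product of L_f,L_g gives L₀ (≤ ord 1).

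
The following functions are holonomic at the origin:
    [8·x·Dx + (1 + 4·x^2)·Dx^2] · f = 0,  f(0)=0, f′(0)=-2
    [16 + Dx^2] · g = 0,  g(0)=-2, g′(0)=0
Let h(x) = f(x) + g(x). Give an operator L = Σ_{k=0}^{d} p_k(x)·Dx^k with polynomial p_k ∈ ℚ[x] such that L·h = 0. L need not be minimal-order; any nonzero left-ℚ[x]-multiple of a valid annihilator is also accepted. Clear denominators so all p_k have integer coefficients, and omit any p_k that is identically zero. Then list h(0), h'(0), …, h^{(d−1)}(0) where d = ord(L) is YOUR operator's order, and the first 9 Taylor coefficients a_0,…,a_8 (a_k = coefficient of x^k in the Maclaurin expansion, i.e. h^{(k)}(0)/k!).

f: a_k = 0, -2, 0, 8/3, 0, -32/5, 0, 128/7, 0, …
g: a_k = -2, 0, 16, 0, -64/3, 0, 512/45, 0, -1024/315, …
Weyl lclm of L_f,L_g ⇒ L₀ (ord ≤ 4).
L = (-512·x + 5120·x^3 + 4096·x^5)·Dx + (16 + 512·x^2 + 2304·x^4 + 2048·x^6)·Dx^2 + (-32·x + 320·x^3 + 256·x^5)·Dx^3 + (1 + 32·x^2 + 144·x^4 + 128·x^6)·Dx^4  (order 4).
h: a_k = -2, -2, 16, 8/3, -64/3, -32/5, 512/45, 128/7, -1024/315, …
ICs: h(0) = -2, h′(0) = -2, h′′(0) = 32, h′′′(0) = 16.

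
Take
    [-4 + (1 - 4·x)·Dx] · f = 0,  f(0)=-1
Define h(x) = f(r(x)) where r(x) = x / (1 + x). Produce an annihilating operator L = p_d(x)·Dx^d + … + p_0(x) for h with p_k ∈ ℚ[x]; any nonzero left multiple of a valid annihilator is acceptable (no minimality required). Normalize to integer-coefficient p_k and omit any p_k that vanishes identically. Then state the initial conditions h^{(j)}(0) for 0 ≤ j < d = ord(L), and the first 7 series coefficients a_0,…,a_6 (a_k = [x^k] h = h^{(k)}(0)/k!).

L = 4 + (-1 + 2·x + 3·x^2)·Dx  (order 1).
h: a_k = -1, -4, -12, -36, -108, -324, -972, …
ICs: h(0) = -1.

f: a_k = -1, -4, -16, -64, -256, -1024, -4096, …
Substitute x→r, Dx→(1/r')Dx; clear ⇒ L₀.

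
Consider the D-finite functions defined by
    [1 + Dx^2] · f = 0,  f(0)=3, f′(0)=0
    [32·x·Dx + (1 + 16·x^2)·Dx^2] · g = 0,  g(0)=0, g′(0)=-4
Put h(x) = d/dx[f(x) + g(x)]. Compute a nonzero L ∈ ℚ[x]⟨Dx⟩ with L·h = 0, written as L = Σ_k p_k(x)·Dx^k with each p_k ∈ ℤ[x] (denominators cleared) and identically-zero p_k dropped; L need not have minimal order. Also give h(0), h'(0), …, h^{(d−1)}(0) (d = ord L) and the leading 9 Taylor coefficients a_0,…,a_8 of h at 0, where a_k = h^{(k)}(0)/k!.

f: a_k = 3, 0, -3/2, 0, 1/8, 0, -1/240, 0, 1/13440, …
g: a_k = 0, -4, 0, 64/3, 0, -1024/5, 0, 16384/7, 0, …
L₀ := lclm(L_f,L_g); ord L₀ ≤ 2+2.
h=h₀': d/dx-closure on L₀ ⇒ L.
L = (-6112·x + 99328·x^3 + 8192·x^5) + (-31 + 1072·x^2 + 25344·x^4 + 4096·x^6)·Dx + (-6112·x + 99328·x^3 + 8192·x^5)·Dx^2 + (-31 + 1072·x^2 + 25344·x^4 + 4096·x^6)·Dx^3  (order 3).
h: a_k = -4, -3, 64, 1/2, -1024, -1/40, 16384, 1/1680, -262144, …
ICs: h(0) = -4, h′(0) = -3, h′′(0) = 128.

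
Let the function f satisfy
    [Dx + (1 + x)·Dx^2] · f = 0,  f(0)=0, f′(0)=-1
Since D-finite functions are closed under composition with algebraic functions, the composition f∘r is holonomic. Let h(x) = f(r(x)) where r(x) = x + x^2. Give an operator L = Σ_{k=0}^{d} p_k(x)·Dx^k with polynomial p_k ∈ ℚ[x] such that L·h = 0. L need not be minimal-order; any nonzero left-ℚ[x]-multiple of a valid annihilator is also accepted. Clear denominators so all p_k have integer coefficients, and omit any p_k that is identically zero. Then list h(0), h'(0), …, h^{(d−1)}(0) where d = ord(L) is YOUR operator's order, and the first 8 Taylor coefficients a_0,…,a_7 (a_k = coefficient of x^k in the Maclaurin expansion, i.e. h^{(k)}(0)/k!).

L = (-1 + 2·x + 2·x^2)·Dx + (1 + 3·x + 3·x^2 + 2·x^3)·Dx^2  (order 2).
h: a_k = 0, -1, -1/2, 2/3, -1/4, -1/5, 1/3, -1/7, …
ICs: h(0) = 0, h′(0) = -1.

f: a_k = 0, -1, 1/2, -1/3, 1/4, -1/5, 1/6, -1/7, …
f∘r: x↦r, Dx↦Dx/r' in L_f ⇒ L₀.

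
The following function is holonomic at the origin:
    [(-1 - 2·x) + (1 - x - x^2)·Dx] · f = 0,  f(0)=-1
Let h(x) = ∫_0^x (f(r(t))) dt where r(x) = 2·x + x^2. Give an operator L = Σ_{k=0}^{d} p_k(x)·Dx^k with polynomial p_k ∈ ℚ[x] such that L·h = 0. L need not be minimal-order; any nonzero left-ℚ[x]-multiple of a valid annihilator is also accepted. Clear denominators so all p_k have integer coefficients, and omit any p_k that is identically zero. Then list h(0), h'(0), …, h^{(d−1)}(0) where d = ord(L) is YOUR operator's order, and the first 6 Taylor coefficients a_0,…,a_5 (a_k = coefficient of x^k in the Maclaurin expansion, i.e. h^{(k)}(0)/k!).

L = (2 + 10·x + 12·x^2 + 4·x^3)·Dx + (-1 + 2·x + 5·x^2 + 4·x^3 + x^4)·Dx^2  (order 2).
h: a_k = 0, -1, -1, -3, -8, -118/5, …
ICs: h(0) = 0, h′(0) = -1.

f: a_k = -1, -1, -2, -3, -5, -8, …
Change of var in L_f (x↦r) gives L₀.
∫: right-multiply L₀ by Dx.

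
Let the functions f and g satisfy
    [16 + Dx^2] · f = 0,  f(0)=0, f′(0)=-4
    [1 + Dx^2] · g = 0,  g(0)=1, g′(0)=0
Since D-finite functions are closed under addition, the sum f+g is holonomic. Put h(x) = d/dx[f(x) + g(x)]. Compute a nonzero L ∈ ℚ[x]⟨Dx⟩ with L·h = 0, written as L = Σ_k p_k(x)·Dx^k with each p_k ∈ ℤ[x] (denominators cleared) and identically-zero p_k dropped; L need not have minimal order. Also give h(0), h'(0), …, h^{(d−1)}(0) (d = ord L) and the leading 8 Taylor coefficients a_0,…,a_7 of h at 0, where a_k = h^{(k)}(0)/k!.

L = 16 + 17·Dx^2 + Dx^4  (order 4).
h: a_k = -4, -1, 32, 1/6, -128/3, -1/120, 1024/45, 1/5040, …
ICs: h(0) = -4, h′(0) = -1, h′′(0) = 64, h′′′(0) = 1.

f: a_k = 0, -4, 0, 32/3, 0, -128/15, 0, 1024/315, …
g: a_k = 1, 0, -1/2, 0, 1/24, 0, -1/720, 0, …
Weyl lclm of L_f,L_g ⇒ L₀ (ord ≤ 4).
Derive L from L₀ (diff closure).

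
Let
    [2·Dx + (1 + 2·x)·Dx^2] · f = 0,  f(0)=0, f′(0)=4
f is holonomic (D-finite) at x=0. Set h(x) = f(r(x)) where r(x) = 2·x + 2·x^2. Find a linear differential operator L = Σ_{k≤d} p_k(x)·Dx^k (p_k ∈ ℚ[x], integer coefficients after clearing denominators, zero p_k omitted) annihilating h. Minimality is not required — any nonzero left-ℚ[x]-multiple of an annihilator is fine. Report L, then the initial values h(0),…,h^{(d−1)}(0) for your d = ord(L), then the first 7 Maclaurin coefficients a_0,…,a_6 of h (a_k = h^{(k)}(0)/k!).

L = 2·Dx + (1 + 2·x)·Dx^2  (order 2).
h: a_k = 0, 8, -8, 32/3, -16, 128/5, -128/3, …
ICs: h(0) = 0, h′(0) = 8.

f: a_k = 0, 4, -4, 16/3, -8, 64/5, -64/3, …
L₀ from L_f via x↦r, Dx↦r'^{-1}Dx.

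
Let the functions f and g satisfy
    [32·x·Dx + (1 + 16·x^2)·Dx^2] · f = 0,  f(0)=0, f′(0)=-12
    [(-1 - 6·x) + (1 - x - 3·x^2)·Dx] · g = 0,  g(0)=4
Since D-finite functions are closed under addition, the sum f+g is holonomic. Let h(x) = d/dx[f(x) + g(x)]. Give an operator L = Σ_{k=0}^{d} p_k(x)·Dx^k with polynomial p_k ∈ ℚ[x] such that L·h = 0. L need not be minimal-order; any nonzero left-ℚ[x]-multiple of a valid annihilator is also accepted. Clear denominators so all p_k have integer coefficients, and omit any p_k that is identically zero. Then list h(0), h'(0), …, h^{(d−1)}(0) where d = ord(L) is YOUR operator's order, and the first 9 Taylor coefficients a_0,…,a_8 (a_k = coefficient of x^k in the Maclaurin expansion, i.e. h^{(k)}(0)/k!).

f: a_k = 0, -12, 0, 64, 0, -3072/5, 0, 49152/7, 0, …
g: a_k = 4, 4, 16, 28, 76, 160, 388, 868, 2032, …
f+g: L₀ = lclm(L_f,L_g), ord ≤ 2+1.
Differentiate: ansatz ord ≤ ord L₀ ⇒ L.
L = (128 - 512·x - 10560·x^2 - 25344·x^3 - 95904·x^4 - 41472·x^6) + (-37 - 208·x + 206·x^2 - 1476·x^3 - 24336·x^4 - 66528·x^5 - 6912·x^6 - 41472·x^7)·Dx + (4 + 21·x + 198·x^2 + 90·x^3 + 1775·x^4 - 4080·x^5 - 6336·x^6 - 2304·x^7 - 6912·x^8)·Dx^2  (order 2).
h: a_k = -8, 32, 276, 304, -2272, 2328, 55228, 16256, -744708, …
ICs: h(0) = -8, h′(0) = 32.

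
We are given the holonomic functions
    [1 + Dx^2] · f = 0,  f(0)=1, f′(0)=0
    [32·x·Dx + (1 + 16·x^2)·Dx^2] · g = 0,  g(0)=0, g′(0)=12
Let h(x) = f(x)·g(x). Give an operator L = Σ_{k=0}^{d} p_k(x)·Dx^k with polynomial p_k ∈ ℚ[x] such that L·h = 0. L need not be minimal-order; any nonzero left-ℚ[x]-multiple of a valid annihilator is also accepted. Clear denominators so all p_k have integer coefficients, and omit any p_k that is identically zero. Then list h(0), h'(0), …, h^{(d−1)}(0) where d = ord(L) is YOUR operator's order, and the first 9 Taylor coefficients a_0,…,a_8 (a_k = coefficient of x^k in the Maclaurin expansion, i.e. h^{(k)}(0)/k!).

L = (1105 + 51776·x^2 + 22016·x^4 + 16384·x^6 + 65536·x^8) + (2112·x + 35840·x^3 + 49152·x^5 + 262144·x^7)·Dx + (1122 + 52352·x^2 + 27648·x^4 + 32768·x^6 + 131072·x^8)·Dx^2 + (2112·x + 35840·x^3 + 49152·x^5 + 262144·x^7)·Dx^3 + (17 + 576·x^2 + 5632·x^4 + 16384·x^6 + 65536·x^8)·Dx^4  (order 4).
h: a_k = 0, 12, 0, -70, 0, 6469/10, 0, -3079271/420, 0, …
ICs: h(0) = 0, h′(0) = 12, h′′(0) = 0, h′′′(0) = -420.

f: a_k = 1, 0, -1/2, 0, 1/24, 0, -1/720, 0, 1/40320, …
g: a_k = 0, 12, 0, -64, 0, 3072/5, 0, -49152/7, 0, …
Product ⇒ symmetric product L₀, ord ≤ 4.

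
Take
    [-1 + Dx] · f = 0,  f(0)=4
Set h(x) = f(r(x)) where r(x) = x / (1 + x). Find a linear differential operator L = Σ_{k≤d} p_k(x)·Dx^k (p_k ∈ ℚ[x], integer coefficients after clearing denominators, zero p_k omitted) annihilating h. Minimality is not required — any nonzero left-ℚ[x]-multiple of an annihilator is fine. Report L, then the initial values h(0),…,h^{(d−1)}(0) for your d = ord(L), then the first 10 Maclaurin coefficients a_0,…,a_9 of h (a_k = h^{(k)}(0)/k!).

f: a_k = 4, 4, 2, 2/3, 1/6, 1/30, 1/180, 1/1260, 1/10080, 1/90720, …
L₀ from L_f via x↦r, Dx↦r'^{-1}Dx.
L = -1 + (1 + 2·x + x^2)·Dx  (order 1).
h: a_k = 4, 4, -2, 2/3, 1/6, -19/30, 151/180, -1091/1260, 7841/10080, -56519/90720, …
ICs: h(0) = 4.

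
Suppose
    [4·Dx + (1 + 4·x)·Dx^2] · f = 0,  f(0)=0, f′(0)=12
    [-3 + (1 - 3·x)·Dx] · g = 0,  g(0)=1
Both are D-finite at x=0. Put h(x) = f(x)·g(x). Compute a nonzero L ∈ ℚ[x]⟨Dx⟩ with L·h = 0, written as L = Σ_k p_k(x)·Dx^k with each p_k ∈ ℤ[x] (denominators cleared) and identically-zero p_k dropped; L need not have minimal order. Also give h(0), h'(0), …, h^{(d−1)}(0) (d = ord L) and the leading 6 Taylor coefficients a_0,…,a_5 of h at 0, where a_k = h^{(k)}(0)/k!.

L = 12 + (2 + 36·x)·Dx + (-1 - x + 12·x^2)·Dx^2  (order 2).
h: a_k = 0, 12, 12, 100, 108, 4692/5, …
ICs: h(0) = 0, h′(0) = 12.

f: a_k = 0, 12, -24, 64, -192, 3072/5, …
g: a_k = 1, 3, 9, 27, 81, 243, …
f·g: L₀ = L_f ⊗_s L_g, ord ≤ 2·1.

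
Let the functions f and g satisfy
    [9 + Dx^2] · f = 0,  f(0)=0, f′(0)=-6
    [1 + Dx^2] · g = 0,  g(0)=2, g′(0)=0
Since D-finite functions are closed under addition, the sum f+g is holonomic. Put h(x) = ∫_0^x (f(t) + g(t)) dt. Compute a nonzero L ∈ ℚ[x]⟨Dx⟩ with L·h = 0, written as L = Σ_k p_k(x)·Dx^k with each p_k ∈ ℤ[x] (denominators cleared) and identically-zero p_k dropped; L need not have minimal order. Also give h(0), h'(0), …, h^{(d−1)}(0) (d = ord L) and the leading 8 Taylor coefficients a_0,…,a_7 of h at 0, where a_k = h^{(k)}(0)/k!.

L = 9·Dx + 10·Dx^3 + Dx^5  (order 5).
h: a_k = 0, 2, -3, -1/3, 9/4, 1/60, -27/40, -1/2520, …
ICs: h(0) = 0, h′(0) = 2, h′′(0) = -6, h′′′(0) = -2, h′′′′(0) = 54.

f: a_k = 0, -6, 0, 9, 0, -81/20, 0, 243/280, …
g: a_k = 2, 0, -1, 0, 1/12, 0, -1/360, 0, …
Sum ⇒ L₀ = lclm(L_f,L_g) in ℚ(x)⟨Dx⟩.
Integrate: L := L₀·Dx.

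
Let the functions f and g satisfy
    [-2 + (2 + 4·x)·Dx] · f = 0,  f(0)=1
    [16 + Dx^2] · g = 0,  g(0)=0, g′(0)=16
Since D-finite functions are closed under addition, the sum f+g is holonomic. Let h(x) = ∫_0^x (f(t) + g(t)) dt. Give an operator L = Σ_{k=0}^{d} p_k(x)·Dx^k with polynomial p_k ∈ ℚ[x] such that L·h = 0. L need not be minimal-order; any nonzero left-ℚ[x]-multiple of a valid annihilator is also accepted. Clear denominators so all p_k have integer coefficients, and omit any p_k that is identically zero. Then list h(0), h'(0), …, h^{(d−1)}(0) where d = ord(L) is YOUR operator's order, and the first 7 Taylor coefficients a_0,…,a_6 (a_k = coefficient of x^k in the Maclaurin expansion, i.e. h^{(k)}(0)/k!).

f: a_k = 1, 1, -1/2, 1/2, -5/8, 7/8, -21/16, …
g: a_k = 0, 16, 0, -128/3, 0, 512/15, 0, …
f+g: L₀ = lclm(L_f,L_g), ord ≤ 1+2.
h=∫h₀ ⇒ L = L₀·Dx.
L = (-304 - 1024·x - 1024·x^2)·Dx + (240 + 1504·x + 3072·x^2 + 2048·x^3)·Dx^2 + (-19 - 64·x - 64·x^2)·Dx^3 + (15 + 94·x + 192·x^2 + 128·x^3)·Dx^4  (order 4).
h: a_k = 0, 1, 17/2, -1/6, -253/24, -1/8, 4201/720, …
ICs: h(0) = 0, h′(0) = 1, h′′(0) = 17, h′′′(0) = -1.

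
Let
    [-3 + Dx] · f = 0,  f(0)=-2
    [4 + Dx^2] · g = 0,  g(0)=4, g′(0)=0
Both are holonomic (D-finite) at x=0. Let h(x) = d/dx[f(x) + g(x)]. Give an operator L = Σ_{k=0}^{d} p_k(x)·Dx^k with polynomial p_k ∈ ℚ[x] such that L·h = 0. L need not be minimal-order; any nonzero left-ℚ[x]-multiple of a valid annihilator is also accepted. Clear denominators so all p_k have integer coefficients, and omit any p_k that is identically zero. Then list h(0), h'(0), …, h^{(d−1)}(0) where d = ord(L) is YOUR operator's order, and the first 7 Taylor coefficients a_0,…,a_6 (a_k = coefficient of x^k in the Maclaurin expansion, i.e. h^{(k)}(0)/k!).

f: a_k = -2, -6, -9, -9, -27/4, -81/20, -81/40, …
g: a_k = 4, 0, -8, 0, 8/3, 0, -16/45, …
Weyl lclm of L_f,L_g ⇒ L₀ (ord ≤ 3).
h=h₀': d/dx-closure on L₀ ⇒ L.
L = 12 - 4·Dx + 3·Dx^2 - Dx^3  (order 3).
h: a_k = -6, -34, -27, -49/3, -81/4, -857/60, -243/40, …
ICs: h(0) = -6, h′(0) = -34, h′′(0) = -54.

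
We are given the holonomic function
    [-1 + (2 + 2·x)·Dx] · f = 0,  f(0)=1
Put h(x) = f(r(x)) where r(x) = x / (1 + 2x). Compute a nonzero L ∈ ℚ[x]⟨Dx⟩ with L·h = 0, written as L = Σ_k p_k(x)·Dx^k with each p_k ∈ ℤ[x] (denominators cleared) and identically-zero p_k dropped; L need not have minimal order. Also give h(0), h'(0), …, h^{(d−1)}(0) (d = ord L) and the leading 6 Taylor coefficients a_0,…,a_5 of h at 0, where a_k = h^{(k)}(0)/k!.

f: a_k = 1, 1/2, -1/8, 1/16, -5/128, 7/256, …
L₀ from L_f via x↦r, Dx↦r'^{-1}Dx.
L = -1 + (2 + 10·x + 12·x^2)·Dx  (order 1).
h: a_k = 1, 1/2, -9/8, 41/16, -757/128, 3543/256, …
ICs: h(0) = 1.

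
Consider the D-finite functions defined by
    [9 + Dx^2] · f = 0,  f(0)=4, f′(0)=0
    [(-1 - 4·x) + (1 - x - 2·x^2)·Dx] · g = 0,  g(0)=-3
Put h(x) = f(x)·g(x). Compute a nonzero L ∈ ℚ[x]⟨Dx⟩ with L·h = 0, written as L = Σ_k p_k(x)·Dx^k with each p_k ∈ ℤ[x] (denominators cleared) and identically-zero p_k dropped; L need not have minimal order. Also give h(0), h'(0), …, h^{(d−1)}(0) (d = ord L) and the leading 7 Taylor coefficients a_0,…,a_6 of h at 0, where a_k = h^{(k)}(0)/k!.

f: a_k = 4, 0, -18, 0, 27/2, 0, -81/20, …
g: a_k = -3, -3, -9, -15, -33, -63, -129, …
L₀ := L_f ⊗_s L_g (sym. prod.), ord ≤ 2.
L = (-5 + 9·x + 18·x^2) + (2 + 8·x)·Dx + (-1 + x + 2·x^2)·Dx^2  (order 2).
h: a_k = -12, -12, 18, -6, -21/2, -45/2, -627/20, …
ICs: h(0) = -12, h′(0) = -12.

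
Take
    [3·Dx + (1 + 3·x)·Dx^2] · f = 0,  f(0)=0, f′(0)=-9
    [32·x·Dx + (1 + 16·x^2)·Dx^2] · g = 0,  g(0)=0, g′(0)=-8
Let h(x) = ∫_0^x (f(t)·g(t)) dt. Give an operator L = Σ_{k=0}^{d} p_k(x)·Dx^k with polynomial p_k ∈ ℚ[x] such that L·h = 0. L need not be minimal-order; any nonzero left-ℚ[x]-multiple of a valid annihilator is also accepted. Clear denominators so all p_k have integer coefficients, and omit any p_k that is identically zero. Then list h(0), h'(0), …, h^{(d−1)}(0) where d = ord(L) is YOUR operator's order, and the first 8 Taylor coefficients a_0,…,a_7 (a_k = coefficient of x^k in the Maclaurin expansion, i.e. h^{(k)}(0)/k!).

L = (15744 + 89280·x + 811008·x^2 + 5299200·x^3 + 13271040·x^4 + 17252352·x^5 + 21233664·x^7)·Dx^2 + (4258 + 91200·x + 775488·x^2 + 4635648·x^3 + 18247680·x^4 + 41140224·x^5 + 46448640·x^6 + 21233664·x^7 + 74317824·x^8)·Dx^3 + (492 + 12548·x + 131328·x^2 + 747968·x^3 + 3219456·x^4 + 10146816·x^5 + 21233664·x^6 + 24920064·x^7 + 21233664·x^8 + 42467328·x^9)·Dx^4 + (73 + 822·x + 6161·x^2 + 34944·x^3 + 151168·x^4 + 500736·x^5 + 1322496·x^6 + 2654208·x^7 + 3244032·x^8 + 3538944·x^9 + 5308416·x^10)·Dx^5  (order 5).
h: a_k = 0, 0, 0, 24, -27, -168/5, 15, 18504/35, …
ICs: h(0) = 0, h′(0) = 0, h′′(0) = 0, h′′′(0) = 144, h′′′′(0) = -648.

f: a_k = 0, -9, 27/2, -27, 243/4, -729/5, 729/2, -6561/7, …
g: a_k = 0, -8, 0, 128/3, 0, -2048/5, 0, 32768/7, …
Sym-product of L_f,L_g gives L₀ (≤ ord 4).
∫: right-multiply L₀ by Dx.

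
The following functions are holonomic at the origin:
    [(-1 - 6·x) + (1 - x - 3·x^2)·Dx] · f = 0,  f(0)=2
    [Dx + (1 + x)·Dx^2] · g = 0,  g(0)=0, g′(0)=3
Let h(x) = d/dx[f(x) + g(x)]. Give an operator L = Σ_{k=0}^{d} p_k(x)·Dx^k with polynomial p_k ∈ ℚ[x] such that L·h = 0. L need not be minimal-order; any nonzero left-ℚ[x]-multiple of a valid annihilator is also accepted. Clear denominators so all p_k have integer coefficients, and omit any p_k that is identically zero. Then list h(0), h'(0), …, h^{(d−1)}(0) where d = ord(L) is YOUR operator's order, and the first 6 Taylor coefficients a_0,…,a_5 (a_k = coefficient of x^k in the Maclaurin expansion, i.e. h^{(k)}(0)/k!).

L = (58 + 350·x + 636·x^2 + 756·x^3 + 324·x^4) + (40 + 364·x + 976·x^2 + 1632·x^3 + 1530·x^4 + 540·x^5)·Dx + (-9 - 31·x - 27·x^2 + 115·x^3 + 345·x^4 + 333·x^5 + 108·x^6)·Dx^2  (order 2).
h: a_k = 5, 13, 45, 149, 403, 1161, …
ICs: h(0) = 5, h′(0) = 13.

f: a_k = 2, 2, 8, 14, 38, 80, …
g: a_k = 0, 3, -3/2, 1, -3/4, 3/5, …
f+g: L₀ = lclm(L_f,L_g), ord ≤ 1+2.
h=h₀': d/dx-closure on L₀ ⇒ L.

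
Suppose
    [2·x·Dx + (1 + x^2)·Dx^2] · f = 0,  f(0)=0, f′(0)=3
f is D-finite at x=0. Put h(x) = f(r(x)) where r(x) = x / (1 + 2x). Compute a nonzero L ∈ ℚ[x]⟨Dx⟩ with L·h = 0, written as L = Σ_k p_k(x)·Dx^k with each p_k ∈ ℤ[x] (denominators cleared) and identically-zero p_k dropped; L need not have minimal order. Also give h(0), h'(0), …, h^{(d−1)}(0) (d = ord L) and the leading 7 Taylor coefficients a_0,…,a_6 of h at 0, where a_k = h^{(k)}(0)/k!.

L = (4 + 10·x)·Dx + (1 + 4·x + 5·x^2)·Dx^2  (order 2).
h: a_k = 0, 3, -6, 11, -18, 123/5, -22, …
ICs: h(0) = 0, h′(0) = 3.

f: a_k = 0, 3, 0, -1, 0, 3/5, 0, …
Substitute x→r, Dx→(1/r')Dx; clear ⇒ L₀.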